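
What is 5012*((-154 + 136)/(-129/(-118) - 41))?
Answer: 10645488/4709 ≈ 2260.7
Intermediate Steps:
5012*((-154 + 136)/(-129/(-118) - 41)) = 5012*(-18/(-129*(-1/118) - 41)) = 5012*(-18/(129/118 - 41)) = 5012*(-18/(-4709/118)) = 5012*(-18*(-118/4709)) = 5012*(2124/4709) = 10645488/4709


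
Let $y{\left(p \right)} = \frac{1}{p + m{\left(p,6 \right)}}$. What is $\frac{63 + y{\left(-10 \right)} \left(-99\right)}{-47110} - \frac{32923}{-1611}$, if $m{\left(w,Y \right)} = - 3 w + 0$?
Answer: $\frac{31018180229}{1517884200} \approx 20.435$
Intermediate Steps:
$m{\left(w,Y \right)} = - 3 w$
$y{\left(p \right)} = - \frac{1}{2 p}$ ($y{\left(p \right)} = \frac{1}{p - 3 p} = \frac{1}{\left(-2\right) p} = - \frac{1}{2 p}$)
$\frac{63 + y{\left(-10 \right)} \left(-99\right)}{-47110} - \frac{32923}{-1611} = \frac{63 + - \frac{1}{2 \left(-10\right)} \left(-99\right)}{-47110} - \frac{32923}{-1611} = \left(63 + \left(- \frac{1}{2}\right) \left(- \frac{1}{10}\right) \left(-99\right)\right) \left(- \frac{1}{47110}\right) - - \frac{32923}{1611} = \left(63 + \frac{1}{20} \left(-99\right)\right) \left(- \frac{1}{47110}\right) + \frac{32923}{1611} = \left(63 - \frac{99}{20}\right) \left(- \frac{1}{47110}\right) + \frac{32923}{1611} = \frac{1161}{20} \left(- \frac{1}{47110}\right) + \frac{32923}{1611} = - \frac{1161}{942200} + \frac{32923}{1611} = \frac{31018180229}{1517884200}$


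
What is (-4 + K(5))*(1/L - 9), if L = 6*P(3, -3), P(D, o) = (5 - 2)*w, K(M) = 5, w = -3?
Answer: -487/54 ≈ -9.0185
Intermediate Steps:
P(D, o) = -9 (P(D, o) = (5 - 2)*(-3) = 3*(-3) = -9)
L = -54 (L = 6*(-9) = -54)
(-4 + K(5))*(1/L - 9) = (-4 + 5)*(1/(-54) - 9) = 1*(-1/54 - 9) = 1*(-487/54) = -487/54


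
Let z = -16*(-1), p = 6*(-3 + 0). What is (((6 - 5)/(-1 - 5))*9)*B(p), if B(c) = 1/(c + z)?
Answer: ¾ ≈ 0.75000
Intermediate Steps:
p = -18 (p = 6*(-3) = -18)
z = 16
B(c) = 1/(16 + c) (B(c) = 1/(c + 16) = 1/(16 + c))
(((6 - 5)/(-1 - 5))*9)*B(p) = (((6 - 5)/(-1 - 5))*9)/(16 - 18) = ((1/(-6))*9)/(-2) = ((1*(-⅙))*9)*(-½) = -⅙*9*(-½) = -3/2*(-½) = ¾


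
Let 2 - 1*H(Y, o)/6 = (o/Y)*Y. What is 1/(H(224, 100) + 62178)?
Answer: 1/61590 ≈ 1.6236e-5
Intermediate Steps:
H(Y, o) = 12 - 6*o (H(Y, o) = 12 - 6*o/Y*Y = 12 - 6*o)
1/(H(224, 100) + 62178) = 1/((12 - 6*100) + 62178) = 1/((12 - 600) + 62178) = 1/(-588 + 62178) = 1/61590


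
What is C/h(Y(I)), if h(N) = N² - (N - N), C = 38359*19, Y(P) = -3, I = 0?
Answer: 728821/9 ≈ 80980.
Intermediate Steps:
C = 728821
h(N) = N² (h(N) = N² - 1*0 = N² + 0 = N²)
C/h(Y(I)) = 728821/((-3)²) = 728821/9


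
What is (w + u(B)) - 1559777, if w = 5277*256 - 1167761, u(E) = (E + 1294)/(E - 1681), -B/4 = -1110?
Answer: -3798105400/2759 ≈ -1.3766e+6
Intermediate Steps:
B = 4440 (B = -4*(-1110) = 4440)
u(E) = (1294 + E)/(-1681 + E)
w = 183151 (w = 1350912 - 1167761 = 183151)
(w + u(B)) - 1559777 = (183151 + (1294 + 4440)/(-1681 + 4440)) - 1559777 = (183151 + 5734/2759) - 1559777 = 505319343/2759 - 1559777 = -3798105400/2759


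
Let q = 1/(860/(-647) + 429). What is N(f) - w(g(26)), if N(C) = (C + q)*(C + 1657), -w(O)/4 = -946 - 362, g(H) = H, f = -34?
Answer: -16715684961/276703 ≈ -60410.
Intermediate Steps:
q = 647/276703 (q = 1/(860*(-1/647) + 429) = 1/(-860/647 + 429) = 1/(276703/647) = 647/276703 ≈ 0.0023382)
w(O) = 5232 (w(O) = -4*(-946 - 362) = -4*(-1308) = 5232)
N(C) = (1657 + C)*(647/276703 + C) (N(C) = (C + 647/276703)*(C + 1657) = (647/276703 + C)*(1657 + C) = (1657 + C)*(647/276703 + C))
N(f) - w(g(26)) = (1072079/276703 + (-34)² + (458497518/276703)*(-34)) - 1*5232 = (1072079/276703 + 1156 - 15588915612/276703) - 5232 = -15267974865/276703 - 5232 = -16715684961/276703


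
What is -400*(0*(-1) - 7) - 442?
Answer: 2358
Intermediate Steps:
-400*(0*(-1) - 7) - 442 = -400*(0 - 7) - 442 = -400*(-7) - 442 = 2800 - 442 = 2358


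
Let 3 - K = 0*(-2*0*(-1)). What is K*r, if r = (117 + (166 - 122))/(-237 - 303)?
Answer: -161/180 ≈ -0.89444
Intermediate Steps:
r = -161/540 (r = (117 + 44)/(-540) = 161*(-1/540) = -161/540 ≈ -0.29815)
K = 3 (K = 3 - 0*-2*0*(-1) = 3 - 0*0*(-1) = 3 - 0*0 = 3 - 1*0 = 3 + 0 = 3)
K*r = 3*(-161/540) = -161/180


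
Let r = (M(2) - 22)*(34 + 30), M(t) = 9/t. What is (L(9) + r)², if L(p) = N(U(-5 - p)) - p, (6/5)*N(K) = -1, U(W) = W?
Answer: 45954841/36 ≈ 1.2765e+6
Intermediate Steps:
N(K) = -⅚ (N(K) = (⅚)*(-1) = -⅚)
r = -1120 (r = (9/2 - 22)*(34 + 30) = (9*(½) - 22)*64 = (9/2 - 22)*64 = -35/2*64 = -1120)
L(p) = -⅚ - p
(L(9) + r)² = ((-⅚ - 1*9) - 1120)² = ((-⅚ - 9) - 1120)² = (-59/6 - 1120)² = (-6779/6)² = 45954841/36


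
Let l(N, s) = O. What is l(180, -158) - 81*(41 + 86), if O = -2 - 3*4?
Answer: -10301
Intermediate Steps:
O = -14 (O = -2 - 12 = -14)
l(N, s) = -14
l(180, -158) - 81*(41 + 86) = -14 - 81*(41 + 86) = -14 - 81*127 = -14 - 10287 = -10301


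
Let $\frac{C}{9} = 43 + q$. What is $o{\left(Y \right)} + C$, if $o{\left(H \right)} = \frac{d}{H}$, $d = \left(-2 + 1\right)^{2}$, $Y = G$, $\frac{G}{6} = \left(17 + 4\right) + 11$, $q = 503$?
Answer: $\frac{943489}{192} \approx 4914.0$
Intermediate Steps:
$G = 192$ ($G = 6 \left(\left(17 + 4\right) + 11\right) = 6 \left(21 + 11\right) = 6 \cdot 32 = 192$)
$Y = 192$
$C = 4914$ ($C = 9 \left(43 + 503\right) = 9 \cdot 546 = 4914$)
$d = 1$ ($d = \left(-1\right)^{2} = 1$)
$o{\left(H \right)} = \frac{1}{H}$ ($o{\left(H \right)} = 1 \frac{1}{H} = \frac{1}{H}$)
$o{\left(Y \right)} + C = \frac{1}{192} + 4914 = \frac{943489}{192}$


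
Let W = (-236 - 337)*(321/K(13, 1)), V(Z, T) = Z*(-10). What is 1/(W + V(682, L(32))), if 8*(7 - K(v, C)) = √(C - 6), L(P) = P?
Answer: -2883989/95424022596 + 20437*I*√5/47712011298 ≈ -3.0223e-5 + 9.578e-7*I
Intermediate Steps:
K(v, C) = 7 - √(-6 + C)/8 (K(v, C) = 7 - √(C - 6)/8 = 7 - √(-6 + C)/8)
V(Z, T) = -10*Z
W = -183933/(7 - I*√5/8) (W = (-236 - 337)*(321/(7 - √(-6 + 1)/8)) = -183933/(7 - I*√5/8) ≈ -26234.0 - 1047.5*I)
1/(W + V(682, L(32))) = 1/((-9155776/349 - 163496*I*√5/349) - 10*682) = 1/((-9155776/349 - 163496*I*√5/349) - 6820) = 1/(-11535956/349 - 163496*I*√5/349)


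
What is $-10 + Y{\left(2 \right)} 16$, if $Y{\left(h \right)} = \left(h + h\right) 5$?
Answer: $310$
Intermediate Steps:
$Y{\left(h \right)} = 10 h$ ($Y{\left(h \right)} = 2 h 5 = 10 h$)
$-10 + Y{\left(2 \right)} 16 = -10 + 10 \cdot 2 \cdot 16 = -10 + 20 \cdot 16 = -10 + 320 = 310$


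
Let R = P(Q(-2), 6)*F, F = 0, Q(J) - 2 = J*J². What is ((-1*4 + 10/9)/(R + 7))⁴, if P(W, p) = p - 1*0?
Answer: 456976/15752961 ≈ 0.029009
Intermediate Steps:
Q(J) = 2 + J³ (Q(J) = 2 + J*J² = 2 + J³)
P(W, p) = p (P(W, p) = p + 0 = p)
R = 0 (R = 6*0 = 0)
((-1*4 + 10/9)/(R + 7))⁴ = ((-1*4 + 10/9)/(0 + 7))⁴ = ((-4 + 10*(⅑))/7)⁴ = ((-4 + 10/9)*(⅐))⁴ = (-26/9*⅐)⁴ = (-26/63)⁴ = 456976/15752961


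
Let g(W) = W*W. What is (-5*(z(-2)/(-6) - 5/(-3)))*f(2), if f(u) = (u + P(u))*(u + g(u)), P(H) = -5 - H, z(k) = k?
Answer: 300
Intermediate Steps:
g(W) = W²
f(u) = -5*u - 5*u² (f(u) = (u + (-5 - u))*(u + u²) = -5*(u + u²) = -5*u - 5*u²)
(-5*(z(-2)/(-6) - 5/(-3)))*f(2) = (-5*(-2/(-6) - 5/(-3)))*(5*2*(-1 - 1*2)) = (-5*(-2*(-⅙) - 5*(-⅓)))*(5*2*(-1 - 2)) = (-5*(⅓ + 5/3))*(5*2*(-3)) = -5*2*(-30) = -10*(-30) = 300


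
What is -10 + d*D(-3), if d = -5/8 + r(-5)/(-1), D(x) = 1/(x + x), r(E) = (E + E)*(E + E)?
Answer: 325/48 ≈ 6.7708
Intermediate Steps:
r(E) = 4*E**2 (r(E) = (2*E)*(2*E) = 4*E**2)
D(x) = 1/(2*x)
d = -805/8 (d = -5/8 + (4*(-5)**2)/(-1) = -5*1/8 + (4*25)*(-1) = -5/8 + 100*(-1) = -5/8 - 100 = -805/8 ≈ -100.63)
-10 + d*D(-3) = -10 - 805/(16*(-3)) = -10 - 805*(-1)/(16*3) = -10 - 805/8*(-1/6) = -10 + 805/48 = 325/48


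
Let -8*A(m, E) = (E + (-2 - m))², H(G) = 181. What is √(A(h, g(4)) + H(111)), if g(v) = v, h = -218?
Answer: I*√5869 ≈ 76.609*I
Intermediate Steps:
A(m, E) = -(-2 + E - m)²/8 (A(m, E) = -(E + (-2 - m))²/8 = -(-2 + E - m)²/8)
√(A(h, g(4)) + H(111)) = √(-(2 - 218 - 1*4)²/8 + 181) = √(-(2 - 218 - 4)²/8 + 181) = √(-⅛*(-220)² + 181) = √(-⅛*48400 + 181) = √(-6050 + 181) = √(-5869) = I*√5869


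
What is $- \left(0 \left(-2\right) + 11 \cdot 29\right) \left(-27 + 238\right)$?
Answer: $-67309$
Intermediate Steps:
$- \left(0 \left(-2\right) + 11 \cdot 29\right) \left(-27 + 238\right) = - \left(0 + 319\right) 211 = - 319 \cdot 211 = \left(-1\right) 67309 = -67309$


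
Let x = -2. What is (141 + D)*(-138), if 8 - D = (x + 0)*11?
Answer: -23598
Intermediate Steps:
D = 30 (D = 8 - (-2 + 0)*11 = 8 - (-2)*11 = 8 - 1*(-22) = 8 + 22 = 30)
(141 + D)*(-138) = (141 + 30)*(-138) = 171*(-138) = -23598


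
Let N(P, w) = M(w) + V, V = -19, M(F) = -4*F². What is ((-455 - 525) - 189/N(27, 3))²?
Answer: 2884871521/3025 ≈ 9.5368e+5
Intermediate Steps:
N(P, w) = -19 - 4*w² (N(P, w) = -4*w² - 19 = -19 - 4*w²)
((-455 - 525) - 189/N(27, 3))² = ((-455 - 525) - 189/(-19 - 4*3²))² = (-980 - 189/(-19 - 4*9))² = (-980 - 189/(-19 - 36))² = (-980 - 189/(-55))² = (-980 - 189*(-1/55))² = (-980 + 189/55)² = (-53711/55)² = 2884871521/3025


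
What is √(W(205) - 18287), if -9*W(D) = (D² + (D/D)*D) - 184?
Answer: I*√206629/3 ≈ 151.52*I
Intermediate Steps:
W(D) = 184/9 - D/9 - D²/9 (W(D) = -((D² + (D/D)*D) - 184)/9 = -((D² + 1*D) - 184)/9 = -((D² + D) - 184)/9 = -((D + D²) - 184)/9 = -(-184 + D + D²)/9 = 184/9 - D/9 - D²/9)
√(W(205) - 18287) = √((184/9 - ⅑*205 - ⅑*205²) - 18287) = √((184/9 - 205/9 - ⅑*42025) - 18287) = √((184/9 - 205/9 - 42025/9) - 18287) = √(-42046/9 - 18287) = √(-206629/9) = I*√206629/3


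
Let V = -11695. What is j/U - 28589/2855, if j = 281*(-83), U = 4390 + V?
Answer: -28451096/4171155 ≈ -6.8209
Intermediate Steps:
U = -7305 (U = 4390 - 11695 = -7305)
j = -23323
j/U - 28589/2855 = -23323/(-7305) - 28589/2855 = -23323*(-1/7305) - 28589*1/2855 = 23323/7305 - 28589/2855 = -28451096/4171155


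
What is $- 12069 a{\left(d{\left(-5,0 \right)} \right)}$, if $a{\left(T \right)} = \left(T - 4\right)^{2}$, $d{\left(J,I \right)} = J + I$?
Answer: $-977589$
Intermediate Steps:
$d{\left(J,I \right)} = I + J$
$a{\left(T \right)} = \left(-4 + T\right)^{2}$ ($a{\left(T \right)} = \left(T - 4\right)^{2} = \left(-4 + T\right)^{2}$)
$- 12069 a{\left(d{\left(-5,0 \right)} \right)} = - 12069 \left(-4 + \left(0 - 5\right)\right)^{2} = - 12069 \left(-4 - 5\right)^{2} = - 12069 \left(-9\right)^{2} = \left(-12069\right) 81 = -977589$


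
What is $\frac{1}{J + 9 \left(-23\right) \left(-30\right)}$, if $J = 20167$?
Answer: $\frac{1}{26377} \approx 3.7912 \cdot 10^{-5}$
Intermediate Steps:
$\frac{1}{J + 9 \left(-23\right) \left(-30\right)} = \frac{1}{20167 + 9 \left(-23\right) \left(-30\right)} = \frac{1}{20167 - -6210} = \frac{1}{20167 + 6210} = \frac{1}{26377}$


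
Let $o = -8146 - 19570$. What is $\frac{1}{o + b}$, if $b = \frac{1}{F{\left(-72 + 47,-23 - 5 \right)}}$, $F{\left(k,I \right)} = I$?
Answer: $- \frac{28}{776049} \approx -3.608 \cdot 10^{-5}$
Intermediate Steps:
$o = -27716$ ($o = -8146 - 19570 = -27716$)
$b = - \frac{1}{28}$ ($b = \frac{1}{-23 - 5} = \frac{1}{-28} = - \frac{1}{28} \approx -0.035714$)
$\frac{1}{o + b} = \frac{1}{-27716 - \frac{1}{28}} = \frac{1}{- \frac{776049}{28}} = - \frac{28}{776049}$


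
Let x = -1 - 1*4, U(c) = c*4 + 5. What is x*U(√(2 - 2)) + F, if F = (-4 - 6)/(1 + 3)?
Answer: -55/2 ≈ -27.500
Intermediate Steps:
U(c) = 5 + 4*c (U(c) = 4*c + 5 = 5 + 4*c)
x = -5 (x = -1 - 4 = -5)
F = -5/2 (F = -10/4 = -10*¼ = -5/2 ≈ -2.5000)
x*U(√(2 - 2)) + F = -5*(5 + 4*√(2 - 2)) - 5/2 = -5*(5 + 4*√0) - 5/2 = -5*(5 + 4*0) - 5/2 = -5*(5 + 0) - 5/2 = -5*5 - 5/2 = -25 - 5/2 = -55/2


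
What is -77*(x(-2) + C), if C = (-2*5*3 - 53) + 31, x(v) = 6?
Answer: 3542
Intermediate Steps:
C = -52 (C = (-10*3 - 53) + 31 = (-30 - 53) + 31 = -83 + 31 = -52)
-77*(x(-2) + C) = -77*(6 - 52) = -77*(-46) = 3542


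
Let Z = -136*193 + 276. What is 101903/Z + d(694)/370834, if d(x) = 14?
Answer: -18894366747/4815650324 ≈ -3.9235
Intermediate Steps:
Z = -25972 (Z = -26248 + 276 = -25972)
101903/Z + d(694)/370834 = 101903/(-25972) + 14/370834 = 101903*(-1/25972) + 14*(1/370834) = -101903/25972 + 7/185417 = -18894366747/4815650324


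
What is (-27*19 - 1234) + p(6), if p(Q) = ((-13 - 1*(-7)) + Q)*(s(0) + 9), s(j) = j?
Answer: -1747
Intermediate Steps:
p(Q) = -54 + 9*Q (p(Q) = ((-13 - 1*(-7)) + Q)*(0 + 9) = ((-13 + 7) + Q)*9 = (-6 + Q)*9 = -54 + 9*Q)
(-27*19 - 1234) + p(6) = (-27*19 - 1234) + (-54 + 9*6) = (-513 - 1234) + (-54 + 54) = -1747 + 0 = -1747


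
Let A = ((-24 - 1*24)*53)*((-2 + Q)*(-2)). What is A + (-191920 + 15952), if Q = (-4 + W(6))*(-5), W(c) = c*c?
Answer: -1000224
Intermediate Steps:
W(c) = c²
Q = -160 (Q = (-4 + 6²)*(-5) = (-4 + 36)*(-5) = 32*(-5) = -160)
A = -824256 (A = ((-24 - 1*24)*53)*((-2 - 160)*(-2)) = ((-24 - 24)*53)*(-162*(-2)) = -48*53*324 = -2544*324 = -824256)
A + (-191920 + 15952) = -824256 + (-191920 + 15952) = -824256 - 175968 = -1000224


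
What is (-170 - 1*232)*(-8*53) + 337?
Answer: 170785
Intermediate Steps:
(-170 - 1*232)*(-8*53) + 337 = (-170 - 232)*(-424) + 337 = -402*(-424) + 337 = 170448 + 337 = 170785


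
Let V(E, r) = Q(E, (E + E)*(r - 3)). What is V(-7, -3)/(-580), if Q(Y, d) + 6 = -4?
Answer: 1/58 ≈ 0.017241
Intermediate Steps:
Q(Y, d) = -10 (Q(Y, d) = -6 - 4 = -10)
V(E, r) = -10
V(-7, -3)/(-580) = -10/(-580) = -10*(-1/580) = 1/58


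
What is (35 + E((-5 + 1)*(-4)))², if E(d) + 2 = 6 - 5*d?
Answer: 1681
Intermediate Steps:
E(d) = 4 - 5*d (E(d) = -2 + (6 - 5*d) = 4 - 5*d)
(35 + E((-5 + 1)*(-4)))² = (35 + (4 - 5*(-5 + 1)*(-4)))² = (35 + (4 - (-20)*(-4)))² = (35 + (4 - 5*16))² = (35 + (4 - 80))² = (35 - 76)² = (-41)² = 1681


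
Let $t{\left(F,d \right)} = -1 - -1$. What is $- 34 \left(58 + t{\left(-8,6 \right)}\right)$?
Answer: $-1972$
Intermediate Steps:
$t{\left(F,d \right)} = 0$ ($t{\left(F,d \right)} = -1 + 1 = 0$)
$- 34 \left(58 + t{\left(-8,6 \right)}\right) = - 34 \left(58 + 0\right) = \left(-34\right) 58 = -1972$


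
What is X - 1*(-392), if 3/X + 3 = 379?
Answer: 147395/376 ≈ 392.01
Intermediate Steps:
X = 3/376 (X = 3/(-3 + 379) = 3/376 ≈ 0.0079787)
X - 1*(-392) = 3/376 - 1*(-392) = 3/376 + 392 = 147395/376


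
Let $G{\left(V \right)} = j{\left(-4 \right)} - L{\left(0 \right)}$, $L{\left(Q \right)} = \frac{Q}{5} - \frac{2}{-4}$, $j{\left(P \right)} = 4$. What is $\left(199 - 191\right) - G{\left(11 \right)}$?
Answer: $\frac{9}{2} \approx 4.5$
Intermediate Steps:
$L{\left(Q \right)} = \frac{1}{2} + \frac{Q}{5}$ ($L{\left(Q \right)} = Q \frac{1}{5} - - \frac{1}{2} = \frac{Q}{5} + \frac{1}{2} = \frac{1}{2} + \frac{Q}{5}$)
$G{\left(V \right)} = \frac{7}{2}$ ($G{\left(V \right)} = 4 - \left(\frac{1}{2} + \frac{1}{5} \cdot 0\right) = 4 - \left(\frac{1}{2} + 0\right) = 4 - \frac{1}{2} = \frac{7}{2}$)
$\left(199 - 191\right) - G{\left(11 \right)} = \left(199 - 191\right) - \frac{7}{2} = 8 - \frac{7}{2} = \frac{9}{2}$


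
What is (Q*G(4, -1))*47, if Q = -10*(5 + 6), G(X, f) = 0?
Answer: 0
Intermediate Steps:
Q = -110 (Q = -10*11 = -110)
(Q*G(4, -1))*47 = -110*0*47 = 0*47 = 0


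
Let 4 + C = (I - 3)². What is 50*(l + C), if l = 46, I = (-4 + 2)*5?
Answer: 10550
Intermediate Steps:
I = -10 (I = -2*5 = -10)
C = 165 (C = -4 + (-10 - 3)² = -4 + (-13)² = -4 + 169 = 165)
50*(l + C) = 50*(46 + 165) = 50*211 = 10550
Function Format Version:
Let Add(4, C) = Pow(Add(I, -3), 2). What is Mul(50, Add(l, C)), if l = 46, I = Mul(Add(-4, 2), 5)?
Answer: 10550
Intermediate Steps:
I = -10 (I = Mul(-2, 5) = -10)
C = 165 (C = Add(-4, Pow(Add(-10, -3), 2)) = Add(-4, Pow(-13, 2)) = Add(-4, 169) = 165)
Mul(50, Add(l, C)) = Mul(50, Add(46, 165)) = Mul(50, 211) = 10550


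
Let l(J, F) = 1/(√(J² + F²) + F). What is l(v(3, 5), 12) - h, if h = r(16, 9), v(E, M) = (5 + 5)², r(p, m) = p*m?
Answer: -360003/2500 + √634/2500 ≈ -143.99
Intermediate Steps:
r(p, m) = m*p
v(E, M) = 100 (v(E, M) = 10² = 100)
h = 144 (h = 9*16 = 144)
l(J, F) = 1/(F + √(F² + J²)) (l(J, F) = 1/(√(F² + J²) + F) = 1/(F + √(F² + J²)))
l(v(3, 5), 12) - h = 1/(12 + √(12² + 100²)) - 1*144 = 1/(12 + √(144 + 10000)) - 144 = 1/(12 + √10144) - 144 = 1/(12 + 4*√634) - 144 = -144 + 1/(12 + 4*√634)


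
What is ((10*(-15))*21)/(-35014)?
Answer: 225/2501 ≈ 0.089964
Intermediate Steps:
((10*(-15))*21)/(-35014) = -150*21*(-1/35014) = -3150*(-1/35014) = 225/2501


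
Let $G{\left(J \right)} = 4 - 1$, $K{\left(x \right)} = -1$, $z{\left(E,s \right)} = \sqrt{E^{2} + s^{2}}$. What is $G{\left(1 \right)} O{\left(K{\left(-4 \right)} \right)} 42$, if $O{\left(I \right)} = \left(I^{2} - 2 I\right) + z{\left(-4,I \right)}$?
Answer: $378 + 126 \sqrt{17} \approx 897.51$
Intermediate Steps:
$O{\left(I \right)} = I^{2} + \sqrt{16 + I^{2}} - 2 I$ ($O{\left(I \right)} = \left(I^{2} - 2 I\right) + \sqrt{\left(-4\right)^{2} + I^{2}} = \left(I^{2} - 2 I\right) + \sqrt{16 + I^{2}} = I^{2} + \sqrt{16 + I^{2}} - 2 I$)
$G{\left(J \right)} = 3$ ($G{\left(J \right)} = 4 - 1 = 3$)
$G{\left(1 \right)} O{\left(K{\left(-4 \right)} \right)} 42 = 3 \left(\left(-1\right)^{2} + \sqrt{16 + \left(-1\right)^{2}} - -2\right) 42 = 3 \left(1 + \sqrt{16 + 1} + 2\right) 42 = 3 \left(1 + \sqrt{17} + 2\right) 42 = 3 \left(3 + \sqrt{17}\right) 42 = \left(9 + 3 \sqrt{17}\right) 42 = 378 + 126 \sqrt{17}$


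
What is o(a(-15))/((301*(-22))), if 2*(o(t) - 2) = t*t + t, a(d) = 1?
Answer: -3/6622 ≈ -0.00045304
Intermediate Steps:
o(t) = 2 + t/2 + t²/2 (o(t) = 2 + (t*t + t)/2 = 2 + (t² + t)/2 = 2 + (t + t²)/2 = 2 + (t/2 + t²/2) = 2 + t/2 + t²/2)
o(a(-15))/((301*(-22))) = (2 + (½)*1 + (½)*1²)/((301*(-22))) = (2 + ½ + (½)*1)/(-6622) = (2 + ½ + ½)*(-1/6622) = 3*(-1/6622) = -3/6622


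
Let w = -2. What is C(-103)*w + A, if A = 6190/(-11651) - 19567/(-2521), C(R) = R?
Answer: 6263037353/29372171 ≈ 213.23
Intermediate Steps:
A = 212370127/29372171 (A = 6190*(-1/11651) - 19567*(-1/2521) = -6190/11651 + 19567/2521 = 212370127/29372171 ≈ 7.2303)
C(-103)*w + A = -103*(-2) + 212370127/29372171 = 206 + 212370127/29372171 = 6263037353/29372171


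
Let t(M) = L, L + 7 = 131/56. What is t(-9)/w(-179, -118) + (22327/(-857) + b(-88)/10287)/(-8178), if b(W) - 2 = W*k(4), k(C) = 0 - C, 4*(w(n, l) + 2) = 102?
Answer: -65657579473/336452259276 ≈ -0.19515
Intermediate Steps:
w(n, l) = 47/2 (w(n, l) = -2 + (1/4)*102 = -2 + 51/2 = 47/2)
L = -261/56 (L = -7 + 131/56 = -261/56 ≈ -4.6607)
t(M) = -261/56
k(C) = -C
b(W) = 2 - 4*W (b(W) = 2 + W*(-1*4) = 2 + W*(-4) = 2 - 4*W)
t(-9)/w(-179, -118) + (22327/(-857) + b(-88)/10287)/(-8178) = -261/(56*47/2) + (22327/(-857) + (2 - 4*(-88))/10287)/(-8178) = -261/56*2/47 + (22327*(-1/857) + (2 + 352)*(1/10287))*(-1/8178) = -261/1316 + (-22327/857 + 354*(1/10287))*(-1/8178) = -261/1316 + (-22327/857 + 118/3429)*(-1/8178) = -261/1316 - 76458157/2938653*(-1/8178) = -261/1316 + 76458157/24032304234 = -65657579473/336452259276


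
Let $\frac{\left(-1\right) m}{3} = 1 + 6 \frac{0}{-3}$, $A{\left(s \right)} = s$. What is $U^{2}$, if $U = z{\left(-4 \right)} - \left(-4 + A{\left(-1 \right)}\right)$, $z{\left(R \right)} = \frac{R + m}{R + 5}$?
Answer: $4$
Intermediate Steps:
$m = -3$ ($m = - 3 \left(1 + 6 \frac{0}{-3}\right) = - 3 \left(1 + 6 \cdot 0 \left(- \frac{1}{3}\right)\right) = - 3 \left(1 + 6 \cdot 0\right) = - 3 \left(1 + 0\right) = \left(-3\right) 1 = -3$)
$z{\left(R \right)} = \frac{-3 + R}{5 + R}$ ($z{\left(R \right)} = \frac{R - 3}{R + 5} = \frac{-3 + R}{5 + R}$)
$U = -2$ ($U = \frac{-3 - 4}{5 - 4} + \left(\left(-1\right) \left(-1\right) + 4\right) = 1^{-1} \left(-7\right) + \left(1 + 4\right) = 1 \left(-7\right) + 5 = -7 + 5 = -2$)
$U^{2} = \left(-2\right)^{2} = 4$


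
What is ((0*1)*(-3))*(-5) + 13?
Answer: 13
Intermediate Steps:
((0*1)*(-3))*(-5) + 13 = (0*(-3))*(-5) + 13 = 0*(-5) + 13 = 0 + 13 = 13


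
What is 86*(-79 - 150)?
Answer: -19694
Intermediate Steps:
86*(-79 - 150) = 86*(-229) = -19694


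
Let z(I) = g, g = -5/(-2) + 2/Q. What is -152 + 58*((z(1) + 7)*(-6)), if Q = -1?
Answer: -2762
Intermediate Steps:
g = 1/2 (g = -5/(-2) + 2/(-1) = -5*(-1/2) + 2*(-1) = 5/2 - 2 = 1/2 ≈ 0.50000)
z(I) = 1/2
-152 + 58*((z(1) + 7)*(-6)) = -152 + 58*((1/2 + 7)*(-6)) = -152 + 58*((15/2)*(-6)) = -152 + 58*(-45) = -152 - 2610 = -2762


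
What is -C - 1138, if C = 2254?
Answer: -3392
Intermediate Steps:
-C - 1138 = -1*2254 - 1138 = -2254 - 1138 = -3392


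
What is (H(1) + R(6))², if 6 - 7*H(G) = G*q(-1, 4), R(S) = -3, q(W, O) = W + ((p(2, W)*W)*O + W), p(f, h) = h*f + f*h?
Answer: 841/49 ≈ 17.163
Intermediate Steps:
p(f, h) = 2*f*h (p(f, h) = f*h + f*h = 2*f*h)
q(W, O) = 2*W + 4*O*W² (q(W, O) = W + (((2*2*W)*W)*O + W) = W + (((4*W)*W)*O + W) = W + ((4*W²)*O + W) = W + (4*O*W² + W) = W + (W + 4*O*W²) = 2*W + 4*O*W²)
H(G) = 6/7 - 2*G (H(G) = 6/7 - G*2*(-1)*(1 + 2*4*(-1))/7 = 6/7 - G*2*(-1)*(1 - 8)/7 = 6/7 - G*2*(-1)*(-7)/7 = 6/7 - G*14/7 = 6/7 - 2*G)
(H(1) + R(6))² = ((6/7 - 2*1) - 3)² = ((6/7 - 2) - 3)² = (-8/7 - 3)² = (-29/7)² = 841/49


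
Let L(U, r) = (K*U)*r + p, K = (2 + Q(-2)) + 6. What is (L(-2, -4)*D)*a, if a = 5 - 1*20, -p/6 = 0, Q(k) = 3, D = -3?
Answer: 3960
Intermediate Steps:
p = 0 (p = -6*0 = 0)
a = -15 (a = 5 - 20 = -15)
K = 11 (K = (2 + 3) + 6 = 5 + 6 = 11)
L(U, r) = 11*U*r (L(U, r) = (11*U)*r + 0 = 11*U*r + 0 = 11*U*r)
(L(-2, -4)*D)*a = ((11*(-2)*(-4))*(-3))*(-15) = (88*(-3))*(-15) = -264*(-15) = 3960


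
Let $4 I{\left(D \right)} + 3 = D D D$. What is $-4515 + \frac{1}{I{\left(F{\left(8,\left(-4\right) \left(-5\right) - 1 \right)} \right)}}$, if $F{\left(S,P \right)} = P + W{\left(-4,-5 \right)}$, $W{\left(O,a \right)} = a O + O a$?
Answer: $- \frac{231818159}{51344} \approx -4515.0$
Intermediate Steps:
$W{\left(O,a \right)} = 2 O a$ ($W{\left(O,a \right)} = O a + O a = 2 O a$)
$F{\left(S,P \right)} = 40 + P$ ($F{\left(S,P \right)} = P + 2 \left(-4\right) \left(-5\right) = P + 40 = 40 + P$)
$I{\left(D \right)} = - \frac{3}{4} + \frac{D^{3}}{4}$ ($I{\left(D \right)} = - \frac{3}{4} + \frac{D D D}{4} = - \frac{3}{4} + \frac{D^{2} D}{4} = - \frac{3}{4} + \frac{D^{3}}{4}$)
$-4515 + \frac{1}{I{\left(F{\left(8,\left(-4\right) \left(-5\right) - 1 \right)} \right)}} = -4515 + \frac{1}{- \frac{3}{4} + \frac{\left(40 - -19\right)^{3}}{4}} = -4515 + \frac{1}{- \frac{3}{4} + \frac{\left(40 + \left(20 - 1\right)\right)^{3}}{4}} = -4515 + \frac{1}{- \frac{3}{4} + \frac{\left(40 + 19\right)^{3}}{4}} = -4515 + \frac{1}{- \frac{3}{4} + \frac{59^{3}}{4}} = -4515 + \frac{1}{- \frac{3}{4} + \frac{1}{4} \cdot 205379} = -4515 + \frac{1}{- \frac{3}{4} + \frac{205379}{4}} = -4515 + \frac{1}{51344} = - \frac{231818159}{51344}$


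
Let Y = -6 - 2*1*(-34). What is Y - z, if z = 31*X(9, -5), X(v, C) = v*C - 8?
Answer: 1705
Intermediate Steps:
X(v, C) = -8 + C*v (X(v, C) = C*v - 8 = -8 + C*v)
z = -1643 (z = 31*(-8 - 5*9) = 31*(-8 - 45) = 31*(-53) = -1643)
Y = 62 (Y = -6 - 2*(-34) = -6 + 68 = 62)
Y - z = 62 - 1*(-1643) = 62 + 1643 = 1705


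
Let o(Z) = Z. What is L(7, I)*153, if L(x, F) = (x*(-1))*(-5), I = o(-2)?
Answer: 5355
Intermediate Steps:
I = -2
L(x, F) = 5*x (L(x, F) = -x*(-5) = 5*x)
L(7, I)*153 = (5*7)*153 = 35*153 = 5355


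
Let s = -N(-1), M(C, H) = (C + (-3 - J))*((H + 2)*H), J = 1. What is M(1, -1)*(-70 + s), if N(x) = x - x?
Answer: -210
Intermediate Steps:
N(x) = 0
M(C, H) = H*(-4 + C)*(2 + H) (M(C, H) = (C + (-3 - 1*1))*((H + 2)*H) = (C + (-3 - 1))*((2 + H)*H) = (C - 4)*(H*(2 + H)) = (-4 + C)*(H*(2 + H)) = H*(-4 + C)*(2 + H))
s = 0 (s = -1*0 = 0)
M(1, -1)*(-70 + s) = (-(-8 - 4*(-1) + 2*1 + 1*(-1)))*(-70 + 0) = -(-8 + 4 + 2 - 1)*(-70) = -1*(-3)*(-70) = 3*(-70) = -210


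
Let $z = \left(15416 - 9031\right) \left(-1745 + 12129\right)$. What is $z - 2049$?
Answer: $66299791$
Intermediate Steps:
$z = 66301840$ ($z = 6385 \cdot 10384 = 66301840$)
$z - 2049 = 66301840 - 2049 = 66299791$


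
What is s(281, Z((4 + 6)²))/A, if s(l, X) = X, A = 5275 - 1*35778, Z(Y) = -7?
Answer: 7/30503 ≈ 0.00022949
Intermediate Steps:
A = -30503 (A = 5275 - 35778 = -30503)
s(281, Z((4 + 6)²))/A = -7/(-30503) = -7*(-1/30503) = 7/30503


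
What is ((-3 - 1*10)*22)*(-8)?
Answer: 2288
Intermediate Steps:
((-3 - 1*10)*22)*(-8) = ((-3 - 10)*22)*(-8) = -13*22*(-8) = -286*(-8) = 2288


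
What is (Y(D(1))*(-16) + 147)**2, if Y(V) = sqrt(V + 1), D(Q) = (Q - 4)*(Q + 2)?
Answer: 19561 - 9408*I*sqrt(2) ≈ 19561.0 - 13305.0*I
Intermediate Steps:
D(Q) = (-4 + Q)*(2 + Q)
Y(V) = sqrt(1 + V)
(Y(D(1))*(-16) + 147)**2 = (sqrt(1 + (-8 + 1**2 - 2*1))*(-16) + 147)**2 = (sqrt(1 + (-8 + 1 - 2))*(-16) + 147)**2 = (sqrt(1 - 9)*(-16) + 147)**2 = (sqrt(-8)*(-16) + 147)**2 = ((2*I*sqrt(2))*(-16) + 147)**2 = (-32*I*sqrt(2) + 147)**2 = (147 - 32*I*sqrt(2))**2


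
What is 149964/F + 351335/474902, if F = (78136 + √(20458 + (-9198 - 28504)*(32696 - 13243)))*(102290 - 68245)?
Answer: 20450949715485248027/27641812655540996990 - 74982*I*√183349137/58205298473245 ≈ 0.73986 - 1.7444e-5*I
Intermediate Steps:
F = 2660140120 + 68090*I*√183349137 (F = (78136 + √(20458 - 37702*19453))*34045 = (78136 + √(20458 - 733417006))*34045 = (78136 + √(-733396548))*34045 = (78136 + 2*I*√183349137)*34045 = 2660140120 + 68090*I*√183349137 ≈ 2.6601e+9 + 9.2198e+8*I)
149964/F + 351335/474902 = 149964/(2660140120 + 68090*I*√183349137) + 351335/474902 = 351335/474902 + 149964/(2660140120 + 68090*I*√183349137)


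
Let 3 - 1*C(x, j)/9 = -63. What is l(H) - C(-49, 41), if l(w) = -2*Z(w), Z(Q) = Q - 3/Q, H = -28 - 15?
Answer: -21850/43 ≈ -508.14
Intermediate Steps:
C(x, j) = 594 (C(x, j) = 27 - 9*(-63) = 27 + 567 = 594)
H = -43
Z(Q) = Q - 3/Q
l(w) = -2*w + 6/w (l(w) = -2*(w - 3/w) = -2*w + 6/w)
l(H) - C(-49, 41) = (-2*(-43) + 6/(-43)) - 1*594 = (86 + 6*(-1/43)) - 594 = (86 - 6/43) - 594 = 3692/43 - 594 = -21850/43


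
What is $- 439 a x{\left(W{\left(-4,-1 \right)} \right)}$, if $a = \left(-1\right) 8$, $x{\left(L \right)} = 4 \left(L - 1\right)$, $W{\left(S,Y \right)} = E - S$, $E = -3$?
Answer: $0$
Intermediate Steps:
$W{\left(S,Y \right)} = -3 - S$
$x{\left(L \right)} = -4 + 4 L$ ($x{\left(L \right)} = 4 \left(-1 + L\right) = -4 + 4 L$)
$a = -8$
$- 439 a x{\left(W{\left(-4,-1 \right)} \right)} = \left(-439\right) \left(-8\right) \left(-4 + 4 \left(-3 - -4\right)\right) = 3512 \left(-4 + 4 \left(-3 + 4\right)\right) = 3512 \left(-4 + 4 \cdot 1\right) = 3512 \left(-4 + 4\right) = 3512 \cdot 0 = 0$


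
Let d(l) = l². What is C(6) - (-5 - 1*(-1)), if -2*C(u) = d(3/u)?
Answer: 31/8 ≈ 3.8750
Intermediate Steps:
C(u) = -9/(2*u²) (C(u) = -9/u²/2 = -9/(2*u²))
C(6) - (-5 - 1*(-1)) = -9/2/6² - (-5 - 1*(-1)) = -9/2*1/36 - (-5 + 1) = -⅛ - 1*(-4) = -⅛ + 4 = 31/8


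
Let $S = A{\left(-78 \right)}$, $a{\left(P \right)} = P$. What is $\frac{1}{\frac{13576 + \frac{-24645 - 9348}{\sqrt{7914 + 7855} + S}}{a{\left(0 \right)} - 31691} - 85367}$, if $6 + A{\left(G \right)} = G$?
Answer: $- \frac{747019170669392467}{63771097830569488520776} - \frac{1077272163 \sqrt{15769}}{63771097830569488520776} \approx -1.1714 \cdot 10^{-5}$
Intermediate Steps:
$A{\left(G \right)} = -6 + G$
$S = -84$ ($S = -6 - 78 = -84$)
$\frac{1}{\frac{13576 + \frac{-24645 - 9348}{\sqrt{7914 + 7855} + S}}{a{\left(0 \right)} - 31691} - 85367} = \frac{1}{\frac{13576 + \frac{-24645 - 9348}{\sqrt{7914 + 7855} - 84}}{0 - 31691} - 85367} = \frac{1}{\frac{13576 - \frac{33993}{\sqrt{15769} - 84}}{-31691} - 85367} = \frac{1}{\left(13576 - \frac{33993}{-84 + \sqrt{15769}}\right) \left(- \frac{1}{31691}\right) - 85367} = \frac{1}{\left(- \frac{13576}{31691} + \frac{33993}{31691 \left(-84 + \sqrt{15769}\right)}\right) - 85367} = \frac{1}{- \frac{2705379173}{31691} + \frac{33993}{31691 \left(-84 + \sqrt{15769}\right)}}$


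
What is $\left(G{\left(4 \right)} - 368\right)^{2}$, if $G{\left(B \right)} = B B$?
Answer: $123904$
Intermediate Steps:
$G{\left(B \right)} = B^{2}$
$\left(G{\left(4 \right)} - 368\right)^{2} = \left(4^{2} - 368\right)^{2} = \left(16 - 368\right)^{2} = \left(-352\right)^{2} = 123904$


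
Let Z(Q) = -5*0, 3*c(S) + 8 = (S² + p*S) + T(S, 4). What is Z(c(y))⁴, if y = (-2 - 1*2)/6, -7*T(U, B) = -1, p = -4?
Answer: 0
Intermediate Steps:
T(U, B) = ⅐ (T(U, B) = -⅐*(-1) = ⅐)
y = -⅔ (y = (-2 - 2)*(⅙) = -4*⅙ = -⅔ ≈ -0.66667)
c(S) = -55/21 - 4*S/3 + S²/3 (c(S) = -8/3 + ((S² - 4*S) + ⅐)/3 = -8/3 + (⅐ + S² - 4*S)/3 = -8/3 + (1/21 - 4*S/3 + S²/3) = -55/21 - 4*S/3 + S²/3)
Z(Q) = 0
Z(c(y))⁴ = 0⁴ = 0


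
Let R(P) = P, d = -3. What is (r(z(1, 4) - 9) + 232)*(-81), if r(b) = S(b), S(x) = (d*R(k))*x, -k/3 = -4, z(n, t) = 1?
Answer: -42120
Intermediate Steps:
k = 12 (k = -3*(-4) = 12)
S(x) = -36*x (S(x) = (-3*12)*x = -36*x)
r(b) = -36*b
(r(z(1, 4) - 9) + 232)*(-81) = (-36*(1 - 9) + 232)*(-81) = (-36*(-8) + 232)*(-81) = (288 + 232)*(-81) = 520*(-81) = -42120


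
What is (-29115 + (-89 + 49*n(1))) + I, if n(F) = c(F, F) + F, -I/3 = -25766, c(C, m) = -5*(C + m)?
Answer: 47653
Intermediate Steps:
c(C, m) = -5*C - 5*m
I = 77298 (I = -3*(-25766) = 77298)
n(F) = -9*F (n(F) = (-5*F - 5*F) + F = -10*F + F = -9*F)
(-29115 + (-89 + 49*n(1))) + I = (-29115 + (-89 + 49*(-9*1))) + 77298 = (-29115 + (-89 + 49*(-9))) + 77298 = (-29115 + (-89 - 441)) + 77298 = (-29115 - 530) + 77298 = -29645 + 77298 = 47653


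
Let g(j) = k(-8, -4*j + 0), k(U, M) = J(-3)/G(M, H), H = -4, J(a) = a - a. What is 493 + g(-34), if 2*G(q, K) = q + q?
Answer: 493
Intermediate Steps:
J(a) = 0
G(q, K) = q (G(q, K) = (q + q)/2 = (2*q)/2 = q)
k(U, M) = 0 (k(U, M) = 0/M = 0)
g(j) = 0
493 + g(-34) = 493 + 0 = 493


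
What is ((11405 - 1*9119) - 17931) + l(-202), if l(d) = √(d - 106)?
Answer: -15645 + 2*I*√77 ≈ -15645.0 + 17.55*I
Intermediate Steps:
l(d) = √(-106 + d)
((11405 - 1*9119) - 17931) + l(-202) = ((11405 - 1*9119) - 17931) + √(-106 - 202) = ((11405 - 9119) - 17931) + √(-308) = (2286 - 17931) + 2*I*√77 = -15645 + 2*I*√77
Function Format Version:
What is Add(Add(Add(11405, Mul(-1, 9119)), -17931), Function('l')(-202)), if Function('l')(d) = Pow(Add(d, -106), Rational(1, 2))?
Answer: Add(-15645, Mul(2, I, Pow(77, Rational(1, 2)))) ≈ Add(-15645., Mul(17.550, I))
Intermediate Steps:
Function('l')(d) = Pow(Add(-106, d), Rational(1, 2))
Add(Add(Add(11405, Mul(-1, 9119)), -17931), Function('l')(-202)) = Add(Add(Add(11405, Mul(-1, 9119)), -17931), Pow(Add(-106, -202), Rational(1, 2))) = Add(Add(Add(11405, -9119), -17931), Pow(-308, Rational(1, 2))) = Add(Add(2286, -17931), Mul(2, I, Pow(77, Rational(1, 2)))) = Add(-15645, Mul(2, I, Pow(77, Rational(1, 2))))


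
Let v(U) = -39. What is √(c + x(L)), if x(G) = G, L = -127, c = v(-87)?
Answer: I*√166 ≈ 12.884*I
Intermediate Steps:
c = -39
√(c + x(L)) = √(-39 - 127) = √(-166) = I*√166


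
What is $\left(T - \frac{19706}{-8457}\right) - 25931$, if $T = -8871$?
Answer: $- \frac{294300808}{8457} \approx -34800.0$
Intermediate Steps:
$\left(T - \frac{19706}{-8457}\right) - 25931 = \left(-8871 - \frac{19706}{-8457}\right) - 25931 = \left(-8871 - - \frac{19706}{8457}\right) - 25931 = \left(-8871 + \frac{19706}{8457}\right) - 25931 = - \frac{75002341}{8457} - 25931 = - \frac{294300808}{8457}$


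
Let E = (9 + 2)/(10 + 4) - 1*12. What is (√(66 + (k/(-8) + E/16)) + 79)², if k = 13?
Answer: (4424 + √199682)²/3136 ≈ 7565.5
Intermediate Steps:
E = -157/14 (E = 11/14 - 12 = -157/14 ≈ -11.214)
(√(66 + (k/(-8) + E/16)) + 79)² = (√(66 + (13/(-8) - 157/14/16)) + 79)² = (√(66 + (13*(-⅛) - 157/14*1/16)) + 79)² = (√(66 + (-13/8 - 157/224)) + 79)² = (√(66 - 521/224) + 79)² = (√(14263/224) + 79)² = (√199682/56 + 79)² = (79 + √199682/56)²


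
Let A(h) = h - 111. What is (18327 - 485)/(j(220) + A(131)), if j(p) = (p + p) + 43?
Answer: 17842/503 ≈ 35.471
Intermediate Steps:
j(p) = 43 + 2*p (j(p) = 2*p + 43 = 43 + 2*p)
A(h) = -111 + h
(18327 - 485)/(j(220) + A(131)) = (18327 - 485)/((43 + 2*220) + (-111 + 131)) = 17842/((43 + 440) + 20) = 17842/(483 + 20) = 17842/503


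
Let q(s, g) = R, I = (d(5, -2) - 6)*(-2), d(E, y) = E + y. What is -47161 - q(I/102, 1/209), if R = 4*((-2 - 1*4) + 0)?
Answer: -47137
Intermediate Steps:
I = 6 (I = ((5 - 2) - 6)*(-2) = (3 - 6)*(-2) = -3*(-2) = 6)
R = -24 (R = 4*((-2 - 4) + 0) = 4*(-6 + 0) = 4*(-6) = -24)
q(s, g) = -24
-47161 - q(I/102, 1/209) = -47161 - 1*(-24) = -47161 + 24 = -47137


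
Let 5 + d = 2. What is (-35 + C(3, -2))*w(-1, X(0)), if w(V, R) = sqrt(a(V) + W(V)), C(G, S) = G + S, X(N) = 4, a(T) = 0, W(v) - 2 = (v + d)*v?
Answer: -34*sqrt(6) ≈ -83.283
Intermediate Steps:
d = -3 (d = -5 + 2 = -3)
W(v) = 2 + v*(-3 + v) (W(v) = 2 + (v - 3)*v = 2 + (-3 + v)*v = 2 + v*(-3 + v))
w(V, R) = sqrt(2 + V**2 - 3*V) (w(V, R) = sqrt(0 + (2 + V**2 - 3*V)) = sqrt(2 + V**2 - 3*V))
(-35 + C(3, -2))*w(-1, X(0)) = (-35 + (3 - 2))*sqrt(2 + (-1)**2 - 3*(-1)) = (-35 + 1)*sqrt(2 + 1 + 3) = -34*sqrt(6)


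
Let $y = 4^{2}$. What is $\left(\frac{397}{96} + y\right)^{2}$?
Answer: $\frac{3736489}{9216} \approx 405.44$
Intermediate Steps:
$y = 16$
$\left(\frac{397}{96} + y\right)^{2} = \left(\frac{397}{96} + 16\right)^{2} = \left(\frac{1933}{96}\right)^{2} = \frac{3736489}{9216}$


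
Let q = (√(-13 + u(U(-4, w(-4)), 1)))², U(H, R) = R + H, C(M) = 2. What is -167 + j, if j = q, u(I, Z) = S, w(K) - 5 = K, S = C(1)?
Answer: -178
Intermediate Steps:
S = 2
w(K) = 5 + K
U(H, R) = H + R
u(I, Z) = 2
q = -11 (q = (√(-13 + 2))² = (√(-11))² = (I*√11)² = -11)
j = -11
-167 + j = -167 - 11 = -178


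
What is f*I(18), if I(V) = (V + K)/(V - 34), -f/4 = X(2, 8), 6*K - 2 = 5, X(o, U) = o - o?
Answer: 0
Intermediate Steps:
X(o, U) = 0
K = 7/6 (K = 1/3 + (1/6)*5 = 1/3 + 5/6 = 7/6 ≈ 1.1667)
f = 0 (f = -4*0 = 0)
I(V) = (7/6 + V)/(-34 + V) (I(V) = (V + 7/6)/(V - 34) = (7/6 + V)/(-34 + V))
f*I(18) = 0*((7/6 + 18)/(-34 + 18)) = 0*((115/6)/(-16)) = 0*(-1/16*115/6) = 0*(-115/96) = 0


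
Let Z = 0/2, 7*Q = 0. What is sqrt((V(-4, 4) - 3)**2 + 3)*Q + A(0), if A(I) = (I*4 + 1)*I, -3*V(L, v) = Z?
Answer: 0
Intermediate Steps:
Q = 0 (Q = (1/7)*0 = 0)
Z = 0 (Z = 0*(1/2) = 0)
V(L, v) = 0 (V(L, v) = -1/3*0 = 0)
A(I) = I*(1 + 4*I) (A(I) = (4*I + 1)*I = (1 + 4*I)*I = I*(1 + 4*I))
sqrt((V(-4, 4) - 3)**2 + 3)*Q + A(0) = sqrt((0 - 3)**2 + 3)*0 + 0*(1 + 4*0) = sqrt((-3)**2 + 3)*0 + 0*(1 + 0) = sqrt(9 + 3)*0 + 0*1 = sqrt(12)*0 + 0 = (2*sqrt(3))*0 + 0 = 0 + 0 = 0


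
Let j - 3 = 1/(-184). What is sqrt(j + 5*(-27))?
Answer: I*sqrt(1117294)/92 ≈ 11.489*I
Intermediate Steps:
j = 551/184 (j = 3 + 1/(-184) = 3 - 1/184 = 551/184 ≈ 2.9946)
sqrt(j + 5*(-27)) = sqrt(551/184 + 5*(-27)) = sqrt(551/184 - 135) = sqrt(-24289/184) = I*sqrt(1117294)/92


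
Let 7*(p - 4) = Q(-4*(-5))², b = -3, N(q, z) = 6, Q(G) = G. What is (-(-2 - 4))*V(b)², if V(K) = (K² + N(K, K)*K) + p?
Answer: 799350/49 ≈ 16313.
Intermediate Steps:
p = 428/7 (p = 4 + (-4*(-5))²/7 = 4 + (⅐)*20² = 4 + (⅐)*400 = 4 + 400/7 = 428/7 ≈ 61.143)
V(K) = 428/7 + K² + 6*K (V(K) = (K² + 6*K) + 428/7 = 428/7 + K² + 6*K)
(-(-2 - 4))*V(b)² = (-(-2 - 4))*(428/7 + (-3)² + 6*(-3))² = (-1*(-6))*(428/7 + 9 - 18)² = 6*(365/7)² = 6*(133225/49) = 799350/49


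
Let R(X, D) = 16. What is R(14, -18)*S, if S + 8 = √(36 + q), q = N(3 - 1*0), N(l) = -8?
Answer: -128 + 32*√7 ≈ -43.336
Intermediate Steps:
q = -8
S = -8 + 2*√7 (S = -8 + √(36 - 8) = -8 + √28 = -8 + 2*√7 ≈ -2.7085)
R(14, -18)*S = 16*(-8 + 2*√7) = -128 + 32*√7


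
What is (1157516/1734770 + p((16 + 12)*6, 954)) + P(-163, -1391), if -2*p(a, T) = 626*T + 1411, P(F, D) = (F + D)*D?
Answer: 68737757543/36910 ≈ 1.8623e+6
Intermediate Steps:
P(F, D) = D*(D + F) (P(F, D) = (D + F)*D = D*(D + F))
p(a, T) = -1411/2 - 313*T (p(a, T) = -(626*T + 1411)/2 = -(1411 + 626*T)/2 = -1411/2 - 313*T)
(1157516/1734770 + p((16 + 12)*6, 954)) + P(-163, -1391) = (1157516/1734770 + (-1411/2 - 313*954)) - 1391*(-1391 - 163) = (1157516*(1/1734770) + (-1411/2 - 298602)) - 1391*(-1554) = (12314/18455 - 598615/2) + 2161614 = -11047415197/36910 + 2161614 = 68737757543/36910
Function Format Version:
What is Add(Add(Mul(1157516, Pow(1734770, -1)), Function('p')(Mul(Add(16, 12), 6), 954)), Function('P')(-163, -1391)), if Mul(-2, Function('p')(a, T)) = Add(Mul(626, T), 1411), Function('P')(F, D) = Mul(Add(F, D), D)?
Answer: Rational(68737757543, 36910) ≈ 1.8623e+6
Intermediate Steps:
Function('P')(F, D) = Mul(D, Add(D, F)) (Function('P')(F, D) = Mul(Add(D, F), D) = Mul(D, Add(D, F)))
Function('p')(a, T) = Add(Rational(-1411, 2), Mul(-313, T)) (Function('p')(a, T) = Mul(Rational(-1, 2), Add(Mul(626, T), 1411)) = Mul(Rational(-1, 2), Add(1411, Mul(626, T))) = Add(Rational(-1411, 2), Mul(-313, T)))
Add(Add(Mul(1157516, Pow(1734770, -1)), Function('p')(Mul(Add(16, 12), 6), 954)), Function('P')(-163, -1391)) = Add(Add(Mul(1157516, Pow(1734770, -1)), Add(Rational(-1411, 2), Mul(-313, 954))), Mul(-1391, Add(-1391, -163))) = Add(Add(Mul(1157516, Rational(1, 1734770)), Add(Rational(-1411, 2), -298602)), Mul(-1391, -1554)) = Add(Add(Rational(12314, 18455), Rational(-598615, 2)), 2161614) = Add(Rational(-11047415197, 36910), 2161614) = Rational(68737757543, 36910)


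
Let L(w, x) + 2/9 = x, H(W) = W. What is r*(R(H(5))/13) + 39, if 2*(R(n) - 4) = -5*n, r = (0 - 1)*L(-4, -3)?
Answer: 8633/234 ≈ 36.893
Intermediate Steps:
L(w, x) = -2/9 + x
r = 29/9 (r = (0 - 1)*(-2/9 - 3) = -1*(-29/9) = 29/9 ≈ 3.2222)
R(n) = 4 - 5*n/2 (R(n) = 4 + (-5*n)/2 = 4 - 5*n/2)
r*(R(H(5))/13) + 39 = 29*((4 - 5/2*5)/13)/9 + 39 = 29*((4 - 25/2)*(1/13))/9 + 39 = 29*(-17/2*1/13)/9 + 39 = (29/9)*(-17/26) + 39 = -493/234 + 39 = 8633/234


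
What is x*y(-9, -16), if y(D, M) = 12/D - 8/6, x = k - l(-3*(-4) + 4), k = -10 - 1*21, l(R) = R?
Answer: 376/3 ≈ 125.33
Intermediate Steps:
k = -31 (k = -10 - 21 = -31)
x = -47 (x = -31 - (-3*(-4) + 4) = -31 - (12 + 4) = -31 - 1*16 = -31 - 16 = -47)
y(D, M) = -4/3 + 12/D (y(D, M) = 12/D - 8*⅙ = 12/D - 4/3 = -4/3 + 12/D)
x*y(-9, -16) = -47*(-4/3 + 12/(-9)) = -47*(-4/3 + 12*(-⅑)) = -47*(-4/3 - 4/3) = -47*(-8/3) = 376/3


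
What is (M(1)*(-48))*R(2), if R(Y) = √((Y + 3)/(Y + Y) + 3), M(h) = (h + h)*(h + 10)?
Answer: -528*√17 ≈ -2177.0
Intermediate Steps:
M(h) = 2*h*(10 + h) (M(h) = (2*h)*(10 + h) = 2*h*(10 + h))
R(Y) = √(3 + (3 + Y)/(2*Y)) (R(Y) = √((3 + Y)/((2*Y)) + 3) = √((3 + Y)*(1/(2*Y)) + 3) = √((3 + Y)/(2*Y) + 3) = √(3 + (3 + Y)/(2*Y)))
(M(1)*(-48))*R(2) = ((2*1*(10 + 1))*(-48))*(√(14 + 6/2)/2) = ((2*1*11)*(-48))*(√(14 + 6*(½))/2) = (22*(-48))*(√(14 + 3)/2) = -528*√17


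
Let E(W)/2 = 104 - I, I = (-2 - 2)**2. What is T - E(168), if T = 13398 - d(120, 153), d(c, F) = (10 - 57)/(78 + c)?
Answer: 2618003/198 ≈ 13222.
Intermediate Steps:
d(c, F) = -47/(78 + c)
I = 16 (I = (-4)**2 = 16)
T = 2652851/198 (T = 13398 - (-47)/(78 + 120) = 13398 - (-47)/198 = 13398 - 1*(-47/198) = 13398 + 47/198 = 2652851/198 ≈ 13398.)
E(W) = 176 (E(W) = 2*(104 - 1*16) = 2*(104 - 16) = 2*88 = 176)
T - E(168) = 2652851/198 - 1*176 = 2652851/198 - 176 = 2618003/198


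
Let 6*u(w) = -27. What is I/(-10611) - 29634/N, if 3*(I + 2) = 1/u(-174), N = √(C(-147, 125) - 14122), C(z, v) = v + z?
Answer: 56/286497 + 14817*I*√221/884 ≈ 0.00019546 + 249.17*I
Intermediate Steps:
N = 8*I*√221 (N = √((125 - 147) - 14122) = √(-22 - 14122) = √(-14144) = 8*I*√221 ≈ 118.93*I)
u(w) = -9/2 (u(w) = (⅙)*(-27) = -9/2)
I = -56/27 (I = -2 + 1/(3*(-9/2)) = -2 + (⅓)*(-2/9) = -2 - 2/27 = -56/27 ≈ -2.0741)
I/(-10611) - 29634/N = -56/27/(-10611) - 29634*(-I*√221/1768) = -56/27*(-1/10611) - (-14817)*I*√221/884 = 56/286497 + 14817*I*√221/884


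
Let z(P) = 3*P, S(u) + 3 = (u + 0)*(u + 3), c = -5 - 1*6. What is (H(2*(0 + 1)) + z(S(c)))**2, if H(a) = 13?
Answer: 71824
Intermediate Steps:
c = -11 (c = -5 - 6 = -11)
S(u) = -3 + u*(3 + u) (S(u) = -3 + (u + 0)*(u + 3) = -3 + u*(3 + u))
(H(2*(0 + 1)) + z(S(c)))**2 = (13 + 3*(-3 + (-11)**2 + 3*(-11)))**2 = (13 + 3*(-3 + 121 - 33))**2 = (13 + 3*85)**2 = (13 + 255)**2 = 268**2 = 71824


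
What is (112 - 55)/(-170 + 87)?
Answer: -57/83 ≈ -0.68675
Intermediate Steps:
(112 - 55)/(-170 + 87) = 57/(-83) = 57*(-1/83) = -57/83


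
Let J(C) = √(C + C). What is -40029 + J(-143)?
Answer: -40029 + I*√286 ≈ -40029.0 + 16.912*I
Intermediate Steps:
J(C) = √2*√C (J(C) = √(2*C) = √2*√C)
-40029 + J(-143) = -40029 + √2*√(-143) = -40029 + √2*(I*√143) = -40029 + I*√286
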